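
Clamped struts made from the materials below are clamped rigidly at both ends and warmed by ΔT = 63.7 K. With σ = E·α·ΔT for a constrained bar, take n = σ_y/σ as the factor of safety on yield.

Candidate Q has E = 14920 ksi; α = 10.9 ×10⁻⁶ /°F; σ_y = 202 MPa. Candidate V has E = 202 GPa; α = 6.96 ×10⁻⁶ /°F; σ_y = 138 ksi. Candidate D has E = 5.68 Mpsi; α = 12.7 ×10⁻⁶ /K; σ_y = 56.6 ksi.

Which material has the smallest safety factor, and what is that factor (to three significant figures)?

Converting E to GPa, α to ×10⁻⁶/K, σ_y to MPa, then σ and n for each:
  candidate Q: E = 102.9, α = 19.6, σ_y = 202.0 → σ = 129 MPa, n = 1.57
  candidate V: E = 202.0, α = 12.5, σ_y = 951.5 → σ = 161 MPa, n = 5.90
  candidate D: E = 39.16, α = 12.7, σ_y = 390.2 → σ = 31.7 MPa, n = 12.3
Smallest n: candidate Q with n = 1.57.

candidate Q, n = 1.57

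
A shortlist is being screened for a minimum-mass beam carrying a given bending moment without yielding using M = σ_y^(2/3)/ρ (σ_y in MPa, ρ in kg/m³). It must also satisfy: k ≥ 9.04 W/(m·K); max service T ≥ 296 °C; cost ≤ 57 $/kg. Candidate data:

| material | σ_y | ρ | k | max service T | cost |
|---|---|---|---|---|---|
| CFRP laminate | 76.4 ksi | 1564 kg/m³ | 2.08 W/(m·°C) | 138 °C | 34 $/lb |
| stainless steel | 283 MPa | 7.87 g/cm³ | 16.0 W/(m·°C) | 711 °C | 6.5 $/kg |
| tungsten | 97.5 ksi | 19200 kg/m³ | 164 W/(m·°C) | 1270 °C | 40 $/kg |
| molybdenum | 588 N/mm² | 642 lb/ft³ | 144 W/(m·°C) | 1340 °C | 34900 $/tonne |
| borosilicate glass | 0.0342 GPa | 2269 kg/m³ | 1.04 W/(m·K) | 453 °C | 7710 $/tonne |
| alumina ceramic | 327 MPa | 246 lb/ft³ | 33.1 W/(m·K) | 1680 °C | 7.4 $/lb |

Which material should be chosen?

alumina ceramic

Screen on constraints: k ≥ 9.04 W/(m·K); max service T ≥ 296 °C; cost ≤ 57 $/kg. Survivors: stainless steel, tungsten, molybdenum, alumina ceramic.
Convert each candidate to consistent units, then evaluate M:
  stainless steel: σ_y = 283.0 MPa, ρ = 7870 kg/m³
  tungsten: σ_y = 672.2 MPa, ρ = 19200 kg/m³
  molybdenum: σ_y = 588.0 MPa, ρ = 10280 kg/m³
  alumina ceramic: σ_y = 327.0 MPa, ρ = 3941 kg/m³
  alumina ceramic: M = 12.0×10⁻³
  molybdenum: M = 6.82×10⁻³
  stainless steel: M = 5.48×10⁻³
  tungsten: M = 4.00×10⁻³
The maximum is for alumina ceramic.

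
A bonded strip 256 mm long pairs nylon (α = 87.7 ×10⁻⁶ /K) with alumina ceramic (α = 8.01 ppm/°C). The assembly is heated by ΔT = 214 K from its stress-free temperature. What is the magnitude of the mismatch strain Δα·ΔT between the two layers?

Δα = |87.7 − 8.01|×10⁻⁶/K = 79.7×10⁻⁶/K.
Mismatch strain = Δα·ΔT = 79.7×10⁻⁶ × 214.0 = 0.0171.

0.0171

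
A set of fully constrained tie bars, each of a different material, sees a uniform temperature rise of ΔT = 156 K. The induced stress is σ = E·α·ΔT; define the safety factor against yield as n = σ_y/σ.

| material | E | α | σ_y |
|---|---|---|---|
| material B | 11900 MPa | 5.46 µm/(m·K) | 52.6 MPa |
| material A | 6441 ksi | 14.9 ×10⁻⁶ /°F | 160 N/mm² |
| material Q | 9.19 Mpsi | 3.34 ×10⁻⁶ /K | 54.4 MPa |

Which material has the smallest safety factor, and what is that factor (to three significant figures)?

material A, n = 0.861

Per material, after unit conversion:
  material B: E = 11.90, α = 5.46, σ_y = 52.60 → σ = 10.1 MPa, n = 5.19
  material A: E = 44.41, α = 26.8, σ_y = 160.0 → σ = 186 MPa, n = 0.861
  material Q: E = 63.36, α = 3.34, σ_y = 54.40 → σ = 33.0 MPa, n = 1.65
Material A has the lowest safety factor, n = 0.861.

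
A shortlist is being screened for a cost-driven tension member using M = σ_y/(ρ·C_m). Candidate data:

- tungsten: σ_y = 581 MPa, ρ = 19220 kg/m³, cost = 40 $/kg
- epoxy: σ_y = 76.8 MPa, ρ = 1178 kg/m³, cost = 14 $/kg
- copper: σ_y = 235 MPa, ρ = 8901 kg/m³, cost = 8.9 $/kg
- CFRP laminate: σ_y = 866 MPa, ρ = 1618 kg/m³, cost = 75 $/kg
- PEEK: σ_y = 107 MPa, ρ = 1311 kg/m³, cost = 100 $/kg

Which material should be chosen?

Computing M directly (units already consistent):
  CFRP laminate: M = 7.14 kN·m per $
  epoxy: M = 4.66 kN·m per $
  copper: M = 2.97 kN·m per $
  PEEK: M = 0.816 kN·m per $
  tungsten: M = 0.756 kN·m per $
The maximum is for CFRP laminate.

CFRP laminate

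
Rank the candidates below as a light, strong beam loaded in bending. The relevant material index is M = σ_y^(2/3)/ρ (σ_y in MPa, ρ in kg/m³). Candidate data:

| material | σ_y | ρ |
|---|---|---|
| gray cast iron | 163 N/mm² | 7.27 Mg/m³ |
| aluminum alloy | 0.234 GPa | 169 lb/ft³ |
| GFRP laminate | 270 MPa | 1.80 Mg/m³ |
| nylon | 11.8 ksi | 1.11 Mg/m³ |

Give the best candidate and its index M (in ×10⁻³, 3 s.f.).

GFRP laminate, M = 23.2×10⁻³

In SI units:
  gray cast iron: σ_y = 163.0 MPa, ρ = 7270 kg/m³
  aluminum alloy: σ_y = 234.0 MPa, ρ = 2707 kg/m³
  GFRP laminate: σ_y = 270.0 MPa, ρ = 1800 kg/m³
  nylon: σ_y = 81.36 MPa, ρ = 1110 kg/m³
  GFRP laminate: M = 23.2×10⁻³
  nylon: M = 16.9×10⁻³
  aluminum alloy: M = 14.0×10⁻³
  gray cast iron: M = 4.10×10⁻³
Highest index: GFRP laminate.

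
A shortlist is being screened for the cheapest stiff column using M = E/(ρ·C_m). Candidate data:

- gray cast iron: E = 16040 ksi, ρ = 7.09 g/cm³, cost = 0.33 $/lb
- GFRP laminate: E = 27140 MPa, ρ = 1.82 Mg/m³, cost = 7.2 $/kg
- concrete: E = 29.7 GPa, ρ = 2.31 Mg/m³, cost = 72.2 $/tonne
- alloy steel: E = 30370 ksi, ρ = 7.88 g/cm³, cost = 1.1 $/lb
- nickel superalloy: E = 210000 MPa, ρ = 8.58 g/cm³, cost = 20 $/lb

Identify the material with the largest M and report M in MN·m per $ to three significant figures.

Putting every candidate on a common basis:
  gray cast iron: E = 110.6 GPa, ρ = 7090 kg/m³, cost = 0.7275 $/kg
  GFRP laminate: E = 27.14 GPa, ρ = 1820 kg/m³, cost = 7.200 $/kg
  concrete: E = 29.70 GPa, ρ = 2310 kg/m³, cost = 0.07220 $/kg
  alloy steel: E = 209.4 GPa, ρ = 7880 kg/m³, cost = 2.425 $/kg
  nickel superalloy: E = 210.0 GPa, ρ = 8580 kg/m³, cost = 44.09 $/kg
  concrete: M = 178 MN·m per $
  gray cast iron: M = 21.4 MN·m per $
  alloy steel: M = 11.0 MN·m per $
  GFRP laminate: M = 2.07 MN·m per $
  nickel superalloy: M = 0.555 MN·m per $
Concrete ranks first.

concrete, M = 178 MN·m per $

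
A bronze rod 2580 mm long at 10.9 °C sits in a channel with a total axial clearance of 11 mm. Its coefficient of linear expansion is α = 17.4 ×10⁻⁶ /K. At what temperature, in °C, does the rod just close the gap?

256 °C

α·L₀·ΔT = 11.0 mm ⇒ ΔT = 11.0 / (17.4×10⁻⁶ × 2580.0) = 245.0 K.
T = 10.9 + 245.0 = 255.9 °C.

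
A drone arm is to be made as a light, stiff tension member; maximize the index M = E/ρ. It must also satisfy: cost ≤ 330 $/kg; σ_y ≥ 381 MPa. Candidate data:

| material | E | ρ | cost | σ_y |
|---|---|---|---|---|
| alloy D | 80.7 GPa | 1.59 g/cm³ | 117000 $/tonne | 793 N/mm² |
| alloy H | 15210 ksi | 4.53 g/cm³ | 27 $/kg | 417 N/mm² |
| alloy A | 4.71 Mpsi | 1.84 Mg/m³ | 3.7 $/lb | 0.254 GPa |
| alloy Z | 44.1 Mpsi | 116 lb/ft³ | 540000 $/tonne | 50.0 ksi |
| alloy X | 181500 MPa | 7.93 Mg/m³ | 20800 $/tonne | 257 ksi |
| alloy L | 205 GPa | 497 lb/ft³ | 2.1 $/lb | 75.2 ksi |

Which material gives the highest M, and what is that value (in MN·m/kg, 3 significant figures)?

alloy D, M = 50.8 MN·m/kg

Screen on constraints: cost ≤ 330 $/kg; σ_y ≥ 381 MPa. Survivors: alloy D, alloy H, alloy X, alloy L.
Normalizing units and computing the index:
  alloy D: E = 80.70 GPa, ρ = 1590 kg/m³
  alloy H: E = 104.9 GPa, ρ = 4530 kg/m³
  alloy X: E = 181.5 GPa, ρ = 7930 kg/m³
  alloy L: E = 205.0 GPa, ρ = 7961 kg/m³
  alloy D: M = 50.8 MN·m/kg
  alloy L: M = 25.7 MN·m/kg
  alloy H: M = 23.1 MN·m/kg
  alloy X: M = 22.9 MN·m/kg
Alloy D ranks first.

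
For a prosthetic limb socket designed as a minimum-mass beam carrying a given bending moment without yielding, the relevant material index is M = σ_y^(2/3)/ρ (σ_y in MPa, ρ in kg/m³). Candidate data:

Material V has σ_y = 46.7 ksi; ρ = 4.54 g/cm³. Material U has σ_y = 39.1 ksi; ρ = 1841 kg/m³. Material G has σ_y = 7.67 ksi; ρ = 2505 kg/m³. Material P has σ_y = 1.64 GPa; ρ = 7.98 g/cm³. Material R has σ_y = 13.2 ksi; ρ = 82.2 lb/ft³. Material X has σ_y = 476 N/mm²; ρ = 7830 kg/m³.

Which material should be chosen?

Normalizing units and computing the index:
  material V: σ_y = 322.0 MPa, ρ = 4540 kg/m³
  material U: σ_y = 269.6 MPa, ρ = 1841 kg/m³
  material G: σ_y = 52.88 MPa, ρ = 2505 kg/m³
  material P: σ_y = 1640 MPa, ρ = 7980 kg/m³
  material R: σ_y = 91.01 MPa, ρ = 1317 kg/m³
  material X: σ_y = 476.0 MPa, ρ = 7830 kg/m³
  material U: M = 22.7×10⁻³
  material P: M = 17.4×10⁻³
  material R: M = 15.4×10⁻³
  material V: M = 10.3×10⁻³
  material X: M = 7.79×10⁻³
  material G: M = 5.62×10⁻³
Highest index: material U.

material U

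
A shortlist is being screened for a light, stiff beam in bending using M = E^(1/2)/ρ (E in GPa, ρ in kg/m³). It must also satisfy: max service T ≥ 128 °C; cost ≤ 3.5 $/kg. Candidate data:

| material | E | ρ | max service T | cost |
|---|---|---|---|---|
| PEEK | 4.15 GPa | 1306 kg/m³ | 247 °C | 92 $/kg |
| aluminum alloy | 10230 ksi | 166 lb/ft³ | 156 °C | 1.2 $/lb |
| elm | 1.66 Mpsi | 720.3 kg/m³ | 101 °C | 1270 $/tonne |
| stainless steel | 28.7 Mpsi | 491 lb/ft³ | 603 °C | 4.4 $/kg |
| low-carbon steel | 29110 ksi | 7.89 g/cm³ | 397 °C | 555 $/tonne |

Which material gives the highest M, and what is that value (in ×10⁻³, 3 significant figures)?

aluminum alloy, M = 3.16×10⁻³

Screen on constraints: max service T ≥ 128 °C; cost ≤ 3.5 $/kg. Survivors: aluminum alloy, low-carbon steel.
In SI units:
  aluminum alloy: E = 70.53 GPa, ρ = 2659 kg/m³
  low-carbon steel: E = 200.7 GPa, ρ = 7890 kg/m³
  aluminum alloy: M = 3.16×10⁻³
  low-carbon steel: M = 1.80×10⁻³
The maximum is for aluminum alloy.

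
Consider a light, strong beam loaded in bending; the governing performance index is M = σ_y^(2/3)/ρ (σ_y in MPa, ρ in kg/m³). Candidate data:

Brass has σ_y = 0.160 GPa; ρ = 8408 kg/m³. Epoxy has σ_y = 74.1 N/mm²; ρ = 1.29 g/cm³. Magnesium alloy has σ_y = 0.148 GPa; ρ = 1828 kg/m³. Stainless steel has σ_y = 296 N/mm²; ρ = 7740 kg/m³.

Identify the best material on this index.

magnesium alloy

Putting every candidate on a common basis:
  brass: σ_y = 160.0 MPa, ρ = 8408 kg/m³
  epoxy: σ_y = 74.10 MPa, ρ = 1290 kg/m³
  magnesium alloy: σ_y = 148.0 MPa, ρ = 1828 kg/m³
  stainless steel: σ_y = 296.0 MPa, ρ = 7740 kg/m³
  magnesium alloy: M = 15.3×10⁻³
  epoxy: M = 13.7×10⁻³
  stainless steel: M = 5.74×10⁻³
  brass: M = 3.51×10⁻³
Magnesium alloy ranks first.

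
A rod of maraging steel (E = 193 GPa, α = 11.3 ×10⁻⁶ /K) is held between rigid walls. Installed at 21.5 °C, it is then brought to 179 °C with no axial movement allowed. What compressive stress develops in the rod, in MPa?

ΔT = 157.5 K. Constrained thermal stress σ = E·α·ΔT = 193.0×10³ MPa × 11.3×10⁻⁶ × 157.5 = 343 MPa (compressive).

343 MPa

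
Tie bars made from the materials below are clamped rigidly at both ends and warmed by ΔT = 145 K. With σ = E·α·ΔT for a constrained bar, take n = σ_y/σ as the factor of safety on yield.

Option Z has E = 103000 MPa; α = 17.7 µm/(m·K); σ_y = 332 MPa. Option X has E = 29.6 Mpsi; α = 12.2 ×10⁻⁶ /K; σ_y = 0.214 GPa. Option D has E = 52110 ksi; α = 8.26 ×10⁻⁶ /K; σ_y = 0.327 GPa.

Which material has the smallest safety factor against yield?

With everything in SI (GPa, ×10⁻⁶/K, MPa):
  option Z: E = 103.0, α = 17.7, σ_y = 332.0 → σ = 264 MPa, n = 1.26
  option X: E = 204.1, α = 12.2, σ_y = 214.0 → σ = 361 MPa, n = 0.593
  option D: E = 359.3, α = 8.26, σ_y = 327.0 → σ = 430 MPa, n = 0.760
Smallest n: option X with n = 0.593.

option X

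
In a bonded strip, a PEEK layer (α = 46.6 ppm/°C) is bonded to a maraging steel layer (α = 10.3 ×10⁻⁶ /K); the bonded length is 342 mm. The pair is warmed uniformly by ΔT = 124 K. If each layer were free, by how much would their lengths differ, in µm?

Δα = |46.6 − 10.3|×10⁻⁶/K = 36.3×10⁻⁶/K.
ΔL_mismatch = Δα·L·ΔT = 36.3×10⁻⁶ × 342.0 mm × 124.0 K = 1540 µm.

1540 µm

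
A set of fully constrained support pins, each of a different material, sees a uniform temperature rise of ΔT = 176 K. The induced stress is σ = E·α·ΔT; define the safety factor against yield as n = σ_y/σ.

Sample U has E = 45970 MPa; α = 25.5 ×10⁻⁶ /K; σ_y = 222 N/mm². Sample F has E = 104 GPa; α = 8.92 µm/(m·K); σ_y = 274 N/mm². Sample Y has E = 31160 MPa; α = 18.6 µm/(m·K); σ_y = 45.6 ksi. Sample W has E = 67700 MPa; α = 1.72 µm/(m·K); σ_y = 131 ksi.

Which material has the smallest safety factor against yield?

sample U

Converting E to GPa, α to ×10⁻⁶/K, σ_y to MPa, then σ and n for each:
  sample U: E = 45.97, α = 25.5, σ_y = 222.0 → σ = 206 MPa, n = 1.08
  sample F: E = 104.0, α = 8.92, σ_y = 274.0 → σ = 163 MPa, n = 1.68
  sample Y: E = 31.16, α = 18.6, σ_y = 314.4 → σ = 102 MPa, n = 3.08
  sample W: E = 67.70, α = 1.72, σ_y = 903.2 → σ = 20.5 MPa, n = 44.1
Smallest n: sample U with n = 1.08.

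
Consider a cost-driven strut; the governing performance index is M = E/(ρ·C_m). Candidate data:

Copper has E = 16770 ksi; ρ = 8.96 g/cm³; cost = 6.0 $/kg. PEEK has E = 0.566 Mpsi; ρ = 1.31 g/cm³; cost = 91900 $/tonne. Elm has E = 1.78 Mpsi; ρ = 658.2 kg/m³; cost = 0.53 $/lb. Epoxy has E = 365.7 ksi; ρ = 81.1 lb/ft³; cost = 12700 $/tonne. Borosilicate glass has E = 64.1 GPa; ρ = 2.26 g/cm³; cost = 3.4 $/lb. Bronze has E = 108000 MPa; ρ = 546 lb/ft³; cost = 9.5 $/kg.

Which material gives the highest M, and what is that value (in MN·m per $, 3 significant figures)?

elm, M = 16.0 MN·m per $

Putting every candidate on a common basis:
  copper: E = 115.6 GPa, ρ = 8960 kg/m³, cost = 6.000 $/kg
  PEEK: E = 3.902 GPa, ρ = 1310 kg/m³, cost = 91.90 $/kg
  elm: E = 12.27 GPa, ρ = 658.2 kg/m³, cost = 1.168 $/kg
  epoxy: E = 2.521 GPa, ρ = 1299 kg/m³, cost = 12.70 $/kg
  borosilicate glass: E = 64.10 GPa, ρ = 2260 kg/m³, cost = 7.496 $/kg
  bronze: E = 108.0 GPa, ρ = 8746 kg/m³, cost = 9.500 $/kg
  elm: M = 16.0 MN·m per $
  borosilicate glass: M = 3.78 MN·m per $
  copper: M = 2.15 MN·m per $
  bronze: M = 1.30 MN·m per $
  epoxy: M = 0.153 MN·m per $
  PEEK: M = 0.0324 MN·m per $
The maximum is for elm.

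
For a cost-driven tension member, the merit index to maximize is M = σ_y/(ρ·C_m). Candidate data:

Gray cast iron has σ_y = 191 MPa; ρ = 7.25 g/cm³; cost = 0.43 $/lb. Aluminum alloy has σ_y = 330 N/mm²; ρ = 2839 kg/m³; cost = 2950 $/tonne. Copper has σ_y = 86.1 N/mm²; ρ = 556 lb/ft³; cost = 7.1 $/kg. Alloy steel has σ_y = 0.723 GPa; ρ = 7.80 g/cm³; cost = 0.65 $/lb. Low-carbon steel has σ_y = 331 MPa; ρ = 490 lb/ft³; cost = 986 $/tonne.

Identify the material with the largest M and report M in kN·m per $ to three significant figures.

alloy steel, M = 64.7 kN·m per $

Putting every candidate on a common basis:
  gray cast iron: σ_y = 191.0 MPa, ρ = 7250 kg/m³, cost = 0.9480 $/kg
  aluminum alloy: σ_y = 330.0 MPa, ρ = 2839 kg/m³, cost = 2.950 $/kg
  copper: σ_y = 86.10 MPa, ρ = 8906 kg/m³, cost = 7.100 $/kg
  alloy steel: σ_y = 723.0 MPa, ρ = 7800 kg/m³, cost = 1.433 $/kg
  low-carbon steel: σ_y = 331.0 MPa, ρ = 7849 kg/m³, cost = 0.9860 $/kg
  alloy steel: M = 64.7 kN·m per $
  low-carbon steel: M = 42.8 kN·m per $
  aluminum alloy: M = 39.4 kN·m per $
  gray cast iron: M = 27.8 kN·m per $
  copper: M = 1.36 kN·m per $
Highest index: alloy steel.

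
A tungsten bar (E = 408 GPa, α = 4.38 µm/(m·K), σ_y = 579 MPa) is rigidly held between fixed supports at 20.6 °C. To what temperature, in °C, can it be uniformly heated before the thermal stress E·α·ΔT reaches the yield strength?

E·α·ΔT = 579.0 MPa ⇒ ΔT = 579.0 / (408.0×10³ × 4.38×10⁻⁶) = 324.0 K.
T = 20.6 + 324.0 = 344.6 °C.

345 °C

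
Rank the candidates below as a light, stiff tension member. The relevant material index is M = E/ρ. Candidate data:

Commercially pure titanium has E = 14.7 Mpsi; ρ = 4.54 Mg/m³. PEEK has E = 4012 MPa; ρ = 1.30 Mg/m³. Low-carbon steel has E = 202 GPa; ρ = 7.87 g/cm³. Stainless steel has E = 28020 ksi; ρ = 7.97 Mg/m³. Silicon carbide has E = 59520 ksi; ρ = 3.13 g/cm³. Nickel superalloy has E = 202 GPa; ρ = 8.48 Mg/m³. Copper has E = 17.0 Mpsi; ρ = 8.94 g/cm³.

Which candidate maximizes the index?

Convert each candidate to consistent units, then evaluate M:
  commercially pure titanium: E = 101.4 GPa, ρ = 4540 kg/m³
  PEEK: E = 4.012 GPa, ρ = 1300 kg/m³
  low-carbon steel: E = 202.0 GPa, ρ = 7870 kg/m³
  stainless steel: E = 193.2 GPa, ρ = 7970 kg/m³
  silicon carbide: E = 410.4 GPa, ρ = 3130 kg/m³
  nickel superalloy: E = 202.0 GPa, ρ = 8480 kg/m³
  copper: E = 117.2 GPa, ρ = 8940 kg/m³
  silicon carbide: M = 131 MN·m/kg
  low-carbon steel: M = 25.7 MN·m/kg
  stainless steel: M = 24.2 MN·m/kg
  nickel superalloy: M = 23.8 MN·m/kg
  commercially pure titanium: M = 22.3 MN·m/kg
  copper: M = 13.1 MN·m/kg
  PEEK: M = 3.09 MN·m/kg
Highest index: silicon carbide.

silicon carbide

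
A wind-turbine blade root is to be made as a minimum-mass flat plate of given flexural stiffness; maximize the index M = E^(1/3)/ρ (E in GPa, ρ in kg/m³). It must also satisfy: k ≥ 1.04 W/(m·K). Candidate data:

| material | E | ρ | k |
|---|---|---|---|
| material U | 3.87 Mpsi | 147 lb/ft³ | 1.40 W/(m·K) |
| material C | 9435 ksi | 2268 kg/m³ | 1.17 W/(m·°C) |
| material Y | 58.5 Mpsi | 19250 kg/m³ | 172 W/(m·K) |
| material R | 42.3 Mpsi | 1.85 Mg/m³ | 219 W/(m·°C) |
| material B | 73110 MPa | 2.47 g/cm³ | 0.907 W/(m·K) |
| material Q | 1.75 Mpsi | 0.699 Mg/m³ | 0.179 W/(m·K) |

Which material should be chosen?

material R

Screen on constraints: k ≥ 1.04 W/(m·K). Survivors: material U, material C, material Y, material R.
In SI units:
  material U: E = 26.68 GPa, ρ = 2355 kg/m³
  material C: E = 65.05 GPa, ρ = 2268 kg/m³
  material Y: E = 403.3 GPa, ρ = 19250 kg/m³
  material R: E = 291.6 GPa, ρ = 1850 kg/m³
  material R: M = 3.58×10⁻³
  material C: M = 1.77×10⁻³
  material U: M = 1.27×10⁻³
  material Y: M = 0.384×10⁻³
Material R has the largest M.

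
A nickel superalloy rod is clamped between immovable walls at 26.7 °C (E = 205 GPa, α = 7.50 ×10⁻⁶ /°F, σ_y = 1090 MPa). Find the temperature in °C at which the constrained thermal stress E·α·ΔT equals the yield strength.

421 °C

α = 7.50×10⁻⁶/°F × 9/5 = 13.5×10⁻⁶/K.
E·α·ΔT = 1090 MPa ⇒ ΔT = 1090 / (205.0×10³ × 13.5×10⁻⁶) = 393.9 K.
T = 26.7 + 393.9 = 420.6 °C.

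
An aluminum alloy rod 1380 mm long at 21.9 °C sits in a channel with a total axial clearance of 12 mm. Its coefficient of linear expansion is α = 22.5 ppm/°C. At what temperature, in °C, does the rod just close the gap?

408 °C

α·L₀·ΔT = 12.0 mm ⇒ ΔT = 12.0 / (22.5×10⁻⁶ × 1380.0) = 386.5 K.
T = 21.9 + 386.5 = 408.4 °C.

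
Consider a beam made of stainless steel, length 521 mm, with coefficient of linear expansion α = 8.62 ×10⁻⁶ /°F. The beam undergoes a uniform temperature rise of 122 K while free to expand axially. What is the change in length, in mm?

0.986 mm

Convert α: 8.62×10⁻⁶/°F × (9/5) = 15.5×10⁻⁶/K.
ΔL = α·L₀·ΔT = 15.5×10⁻⁶ × 521 mm × 122.0 K = 0.986 mm.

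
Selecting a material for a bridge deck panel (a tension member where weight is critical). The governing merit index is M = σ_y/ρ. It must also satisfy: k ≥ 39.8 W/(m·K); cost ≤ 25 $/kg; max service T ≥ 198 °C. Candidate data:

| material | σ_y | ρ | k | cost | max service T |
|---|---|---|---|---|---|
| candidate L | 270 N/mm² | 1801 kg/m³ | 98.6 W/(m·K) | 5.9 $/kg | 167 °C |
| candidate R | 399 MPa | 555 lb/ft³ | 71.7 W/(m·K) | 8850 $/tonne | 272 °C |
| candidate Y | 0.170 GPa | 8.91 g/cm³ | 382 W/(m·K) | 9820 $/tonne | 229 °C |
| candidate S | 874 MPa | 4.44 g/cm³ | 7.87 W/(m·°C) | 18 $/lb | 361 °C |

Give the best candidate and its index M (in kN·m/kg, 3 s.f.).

candidate R, M = 44.9 kN·m/kg

Screen on constraints: k ≥ 39.8 W/(m·K); cost ≤ 25 $/kg; max service T ≥ 198 °C. Survivors: candidate R, candidate Y.
After converting to SI:
  candidate R: σ_y = 399.0 MPa, ρ = 8890 kg/m³
  candidate Y: σ_y = 170.0 MPa, ρ = 8910 kg/m³
  candidate R: M = 44.9 kN·m/kg
  candidate Y: M = 19.1 kN·m/kg
Candidate R has the largest M.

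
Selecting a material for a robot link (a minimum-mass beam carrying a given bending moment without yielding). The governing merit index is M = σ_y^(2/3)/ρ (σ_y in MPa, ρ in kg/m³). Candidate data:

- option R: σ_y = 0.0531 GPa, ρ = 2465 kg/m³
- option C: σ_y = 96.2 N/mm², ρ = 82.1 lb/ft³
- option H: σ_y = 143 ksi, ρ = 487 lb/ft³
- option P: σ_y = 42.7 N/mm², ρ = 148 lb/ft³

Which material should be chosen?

After converting to SI:
  option R: σ_y = 53.10 MPa, ρ = 2465 kg/m³
  option C: σ_y = 96.20 MPa, ρ = 1315 kg/m³
  option H: σ_y = 986.0 MPa, ρ = 7801 kg/m³
  option P: σ_y = 42.70 MPa, ρ = 2371 kg/m³
  option C: M = 16.0×10⁻³
  option H: M = 12.7×10⁻³
  option R: M = 5.73×10⁻³
  option P: M = 5.15×10⁻³
Highest index: option C.

option C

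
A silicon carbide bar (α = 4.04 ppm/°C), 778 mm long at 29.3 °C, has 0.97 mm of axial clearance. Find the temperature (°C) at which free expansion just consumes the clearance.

α·L₀·ΔT = 0.97 mm ⇒ ΔT = 0.97 / (4.04×10⁻⁶ × 778.0) = 308.6 K.
T = 29.3 + 308.6 = 337.9 °C.

338 °C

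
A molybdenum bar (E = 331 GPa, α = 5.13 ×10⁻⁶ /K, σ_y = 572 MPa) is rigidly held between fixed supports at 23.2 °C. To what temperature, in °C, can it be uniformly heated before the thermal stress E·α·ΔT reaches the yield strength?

E·α·ΔT = 572.0 MPa ⇒ ΔT = 572.0 / (331.0×10³ × 5.13×10⁻⁶) = 336.9 K.
T = 23.2 + 336.9 = 360.1 °C.

360 °C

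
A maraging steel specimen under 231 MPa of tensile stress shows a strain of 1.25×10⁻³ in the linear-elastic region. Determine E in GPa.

E = σ/ε = 231 MPa / 1.25×10⁻³ = 184800 MPa = 185 GPa.

185 GPa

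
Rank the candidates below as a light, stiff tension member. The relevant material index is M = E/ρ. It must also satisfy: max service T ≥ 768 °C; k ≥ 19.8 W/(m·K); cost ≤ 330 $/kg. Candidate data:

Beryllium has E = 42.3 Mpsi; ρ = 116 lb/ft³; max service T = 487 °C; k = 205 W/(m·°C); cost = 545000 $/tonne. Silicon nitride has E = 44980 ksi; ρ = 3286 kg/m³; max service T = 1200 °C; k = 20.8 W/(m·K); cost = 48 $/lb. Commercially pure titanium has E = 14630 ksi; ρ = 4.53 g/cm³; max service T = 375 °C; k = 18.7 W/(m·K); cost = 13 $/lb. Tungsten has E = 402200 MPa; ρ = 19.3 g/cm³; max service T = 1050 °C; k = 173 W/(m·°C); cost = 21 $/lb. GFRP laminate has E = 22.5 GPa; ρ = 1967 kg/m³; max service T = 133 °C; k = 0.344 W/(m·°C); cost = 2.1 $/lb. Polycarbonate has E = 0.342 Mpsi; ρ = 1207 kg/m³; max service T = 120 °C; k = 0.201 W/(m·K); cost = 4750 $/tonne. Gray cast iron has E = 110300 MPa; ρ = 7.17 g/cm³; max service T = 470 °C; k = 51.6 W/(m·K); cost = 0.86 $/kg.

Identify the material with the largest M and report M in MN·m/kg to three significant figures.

Screen on constraints: max service T ≥ 768 °C; k ≥ 19.8 W/(m·K); cost ≤ 330 $/kg. Survivors: silicon nitride, tungsten.
In SI units:
  silicon nitride: E = 310.1 GPa, ρ = 3286 kg/m³
  tungsten: E = 402.2 GPa, ρ = 19300 kg/m³
  silicon nitride: M = 94.4 MN·m/kg
  tungsten: M = 20.8 MN·m/kg
Highest index: silicon nitride.

silicon nitride, M = 94.4 MN·m/kg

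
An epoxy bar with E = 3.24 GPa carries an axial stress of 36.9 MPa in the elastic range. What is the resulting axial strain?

0.0114

ε = σ/E = 36.9 / 3240 = 0.0114.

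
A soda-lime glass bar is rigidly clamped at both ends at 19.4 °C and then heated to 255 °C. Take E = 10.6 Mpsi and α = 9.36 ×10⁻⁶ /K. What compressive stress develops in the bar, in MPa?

E = 10.6 Mpsi = 73.08 GPa.
ΔT = 235.6 K. Constrained thermal stress σ = E·α·ΔT = 73.08×10³ MPa × 9.36×10⁻⁶ × 235.6 = 161 MPa (compressive).

161 MPa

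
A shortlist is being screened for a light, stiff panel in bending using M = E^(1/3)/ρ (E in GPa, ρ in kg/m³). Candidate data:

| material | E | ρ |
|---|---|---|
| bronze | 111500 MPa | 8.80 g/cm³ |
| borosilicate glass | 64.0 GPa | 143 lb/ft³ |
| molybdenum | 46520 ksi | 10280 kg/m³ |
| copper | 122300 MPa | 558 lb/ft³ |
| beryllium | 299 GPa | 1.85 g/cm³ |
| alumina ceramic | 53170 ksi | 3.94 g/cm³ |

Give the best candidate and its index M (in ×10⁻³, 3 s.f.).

beryllium, M = 3.61×10⁻³

After converting to SI:
  bronze: E = 111.5 GPa, ρ = 8800 kg/m³
  borosilicate glass: E = 64.00 GPa, ρ = 2291 kg/m³
  molybdenum: E = 320.7 GPa, ρ = 10280 kg/m³
  copper: E = 122.3 GPa, ρ = 8938 kg/m³
  beryllium: E = 299.0 GPa, ρ = 1850 kg/m³
  alumina ceramic: E = 366.6 GPa, ρ = 3940 kg/m³
  beryllium: M = 3.61×10⁻³
  alumina ceramic: M = 1.82×10⁻³
  borosilicate glass: M = 1.75×10⁻³
  molybdenum: M = 0.666×10⁻³
  copper: M = 0.555×10⁻³
  bronze: M = 0.547×10⁻³
Beryllium has the largest M.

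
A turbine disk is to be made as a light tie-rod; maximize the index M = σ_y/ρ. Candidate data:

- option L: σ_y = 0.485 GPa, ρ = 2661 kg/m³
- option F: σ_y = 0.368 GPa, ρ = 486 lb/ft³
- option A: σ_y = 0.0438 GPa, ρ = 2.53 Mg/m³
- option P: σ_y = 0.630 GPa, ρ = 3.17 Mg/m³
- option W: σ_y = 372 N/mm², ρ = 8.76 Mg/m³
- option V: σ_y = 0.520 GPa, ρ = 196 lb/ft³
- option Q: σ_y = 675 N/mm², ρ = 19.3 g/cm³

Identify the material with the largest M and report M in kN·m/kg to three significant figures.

After converting to SI:
  option L: σ_y = 485.0 MPa, ρ = 2661 kg/m³
  option F: σ_y = 368.0 MPa, ρ = 7785 kg/m³
  option A: σ_y = 43.80 MPa, ρ = 2530 kg/m³
  option P: σ_y = 630.0 MPa, ρ = 3170 kg/m³
  option W: σ_y = 372.0 MPa, ρ = 8760 kg/m³
  option V: σ_y = 520.0 MPa, ρ = 3140 kg/m³
  option Q: σ_y = 675.0 MPa, ρ = 19300 kg/m³
  option P: M = 199 kN·m/kg
  option L: M = 182 kN·m/kg
  option V: M = 166 kN·m/kg
  option F: M = 47.3 kN·m/kg
  option W: M = 42.5 kN·m/kg
  option Q: M = 35.0 kN·m/kg
  option A: M = 17.3 kN·m/kg
Highest index: option P.

option P, M = 199 kN·m/kg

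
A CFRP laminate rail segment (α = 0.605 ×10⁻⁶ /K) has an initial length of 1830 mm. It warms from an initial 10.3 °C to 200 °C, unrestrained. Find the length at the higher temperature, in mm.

1830.2 mm

ΔT = 200 − 10.3 = 189.7 K.
ΔL = α·L₀·ΔT = 0.605×10⁻⁶ × 1830 mm × 189.7 K = 0.210 mm.
L = L₀ + ΔL = 1830 + 0.210 = 1830.2 mm.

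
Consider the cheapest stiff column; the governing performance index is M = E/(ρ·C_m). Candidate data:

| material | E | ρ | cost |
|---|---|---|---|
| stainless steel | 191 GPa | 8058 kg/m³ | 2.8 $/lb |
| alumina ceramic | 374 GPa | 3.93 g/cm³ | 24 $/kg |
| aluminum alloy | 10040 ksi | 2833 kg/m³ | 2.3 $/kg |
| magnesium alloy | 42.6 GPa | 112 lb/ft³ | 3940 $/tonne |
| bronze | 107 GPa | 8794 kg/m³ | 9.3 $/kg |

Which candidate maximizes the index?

aluminum alloy

In SI units:
  stainless steel: E = 191.0 GPa, ρ = 8058 kg/m³, cost = 6.173 $/kg
  alumina ceramic: E = 374.0 GPa, ρ = 3930 kg/m³, cost = 24.00 $/kg
  aluminum alloy: E = 69.22 GPa, ρ = 2833 kg/m³, cost = 2.300 $/kg
  magnesium alloy: E = 42.60 GPa, ρ = 1794 kg/m³, cost = 3.940 $/kg
  bronze: E = 107.0 GPa, ρ = 8794 kg/m³, cost = 9.300 $/kg
  aluminum alloy: M = 10.6 MN·m per $
  magnesium alloy: M = 6.03 MN·m per $
  alumina ceramic: M = 3.97 MN·m per $
  stainless steel: M = 3.84 MN·m per $
  bronze: M = 1.31 MN·m per $
Highest index: aluminum alloy.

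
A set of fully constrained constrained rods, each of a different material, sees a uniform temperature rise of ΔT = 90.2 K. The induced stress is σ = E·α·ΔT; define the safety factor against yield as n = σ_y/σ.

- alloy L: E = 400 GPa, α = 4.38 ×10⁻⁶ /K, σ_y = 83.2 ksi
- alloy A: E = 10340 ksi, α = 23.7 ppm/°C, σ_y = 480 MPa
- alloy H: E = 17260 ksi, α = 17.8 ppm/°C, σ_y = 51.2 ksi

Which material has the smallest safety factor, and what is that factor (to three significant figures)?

alloy H, n = 1.85

Per material, after unit conversion:
  alloy L: E = 400.0, α = 4.38, σ_y = 573.6 → σ = 158 MPa, n = 3.63
  alloy A: E = 71.29, α = 23.7, σ_y = 480.0 → σ = 152 MPa, n = 3.15
  alloy H: E = 119.0, α = 17.8, σ_y = 353.0 → σ = 191 MPa, n = 1.85
Alloy H has the lowest safety factor, n = 1.85.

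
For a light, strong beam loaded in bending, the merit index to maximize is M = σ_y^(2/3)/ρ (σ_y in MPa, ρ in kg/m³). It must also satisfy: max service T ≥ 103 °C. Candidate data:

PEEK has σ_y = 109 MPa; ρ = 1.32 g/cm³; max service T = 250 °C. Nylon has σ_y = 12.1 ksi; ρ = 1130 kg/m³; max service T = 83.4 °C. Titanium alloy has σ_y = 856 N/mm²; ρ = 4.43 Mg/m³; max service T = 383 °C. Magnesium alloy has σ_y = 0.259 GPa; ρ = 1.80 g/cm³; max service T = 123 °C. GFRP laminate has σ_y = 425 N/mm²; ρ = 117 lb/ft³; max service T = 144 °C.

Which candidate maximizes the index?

Screen on constraints: max service T ≥ 103 °C. Survivors: PEEK, titanium alloy, magnesium alloy, GFRP laminate.
Convert each candidate to consistent units, then evaluate M:
  PEEK: σ_y = 109.0 MPa, ρ = 1320 kg/m³
  titanium alloy: σ_y = 856.0 MPa, ρ = 4430 kg/m³
  magnesium alloy: σ_y = 259.0 MPa, ρ = 1800 kg/m³
  GFRP laminate: σ_y = 425.0 MPa, ρ = 1874 kg/m³
  GFRP laminate: M = 30.2×10⁻³
  magnesium alloy: M = 22.6×10⁻³
  titanium alloy: M = 20.4×10⁻³
  PEEK: M = 17.3×10⁻³
GFRP laminate ranks first.

GFRP laminate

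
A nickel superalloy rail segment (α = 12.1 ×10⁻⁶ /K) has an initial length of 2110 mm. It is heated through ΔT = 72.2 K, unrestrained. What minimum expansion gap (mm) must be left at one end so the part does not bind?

1.84 mm

ΔL = α·L₀·ΔT = 12.1×10⁻⁶ × 2110 mm × 72.20 K = 1.84 mm.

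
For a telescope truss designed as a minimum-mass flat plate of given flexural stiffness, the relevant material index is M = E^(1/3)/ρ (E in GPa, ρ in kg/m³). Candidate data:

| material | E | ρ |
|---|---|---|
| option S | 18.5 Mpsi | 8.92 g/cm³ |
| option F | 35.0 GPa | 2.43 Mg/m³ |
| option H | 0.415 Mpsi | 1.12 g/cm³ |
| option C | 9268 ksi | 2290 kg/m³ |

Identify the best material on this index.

option C

Normalizing units and computing the index:
  option S: E = 127.6 GPa, ρ = 8920 kg/m³
  option F: E = 35.00 GPa, ρ = 2430 kg/m³
  option H: E = 2.861 GPa, ρ = 1120 kg/m³
  option C: E = 63.90 GPa, ρ = 2290 kg/m³
  option C: M = 1.75×10⁻³
  option F: M = 1.35×10⁻³
  option H: M = 1.27×10⁻³
  option S: M = 0.564×10⁻³
The maximum is for option C.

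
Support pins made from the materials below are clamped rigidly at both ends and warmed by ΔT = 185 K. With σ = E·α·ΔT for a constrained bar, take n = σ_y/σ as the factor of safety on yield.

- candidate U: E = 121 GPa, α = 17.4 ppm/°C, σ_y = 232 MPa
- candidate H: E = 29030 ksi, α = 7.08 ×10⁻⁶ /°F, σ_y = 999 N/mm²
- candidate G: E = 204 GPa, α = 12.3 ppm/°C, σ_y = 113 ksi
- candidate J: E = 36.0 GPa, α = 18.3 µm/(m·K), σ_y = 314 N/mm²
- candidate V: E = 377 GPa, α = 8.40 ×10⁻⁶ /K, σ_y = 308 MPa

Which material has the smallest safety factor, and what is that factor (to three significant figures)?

With everything in SI (GPa, ×10⁻⁶/K, MPa):
  candidate U: E = 121.0, α = 17.4, σ_y = 232.0 → σ = 389 MPa, n = 0.596
  candidate H: E = 200.2, α = 12.7, σ_y = 999.0 → σ = 472 MPa, n = 2.12
  candidate G: E = 204.0, α = 12.3, σ_y = 779.1 → σ = 464 MPa, n = 1.68
  candidate J: E = 36.00, α = 18.3, σ_y = 314.0 → σ = 122 MPa, n = 2.58
  candidate V: E = 377.0, α = 8.40, σ_y = 308.0 → σ = 586 MPa, n = 0.526
Candidate V has the lowest safety factor, n = 0.526.

candidate V, n = 0.526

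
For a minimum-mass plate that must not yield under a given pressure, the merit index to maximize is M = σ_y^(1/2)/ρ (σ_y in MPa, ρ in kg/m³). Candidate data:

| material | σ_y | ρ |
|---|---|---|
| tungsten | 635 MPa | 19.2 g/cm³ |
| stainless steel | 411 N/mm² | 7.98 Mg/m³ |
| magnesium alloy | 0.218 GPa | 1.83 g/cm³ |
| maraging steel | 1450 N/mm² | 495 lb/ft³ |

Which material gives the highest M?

Convert each candidate to consistent units, then evaluate M:
  tungsten: σ_y = 635.0 MPa, ρ = 19200 kg/m³
  stainless steel: σ_y = 411.0 MPa, ρ = 7980 kg/m³
  magnesium alloy: σ_y = 218.0 MPa, ρ = 1830 kg/m³
  maraging steel: σ_y = 1450 MPa, ρ = 7929 kg/m³
  magnesium alloy: M = 8.07×10⁻³
  maraging steel: M = 4.80×10⁻³
  stainless steel: M = 2.54×10⁻³
  tungsten: M = 1.31×10⁻³
Magnesium alloy has the largest M.

magnesium alloy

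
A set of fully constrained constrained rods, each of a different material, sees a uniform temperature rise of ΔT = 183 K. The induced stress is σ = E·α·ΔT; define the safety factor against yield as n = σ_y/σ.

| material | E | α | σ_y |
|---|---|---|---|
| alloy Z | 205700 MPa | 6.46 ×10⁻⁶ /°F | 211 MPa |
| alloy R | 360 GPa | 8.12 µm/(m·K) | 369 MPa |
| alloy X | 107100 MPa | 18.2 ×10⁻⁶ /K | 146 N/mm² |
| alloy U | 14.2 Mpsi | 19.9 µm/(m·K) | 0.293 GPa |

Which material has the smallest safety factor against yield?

alloy X

With everything in SI (GPa, ×10⁻⁶/K, MPa):
  alloy Z: E = 205.7, α = 11.6, σ_y = 211.0 → σ = 438 MPa, n = 0.482
  alloy R: E = 360.0, α = 8.12, σ_y = 369.0 → σ = 535 MPa, n = 0.690
  alloy X: E = 107.1, α = 18.2, σ_y = 146.0 → σ = 357 MPa, n = 0.409
  alloy U: E = 97.91, α = 19.9, σ_y = 293.0 → σ = 357 MPa, n = 0.822
The minimum is alloy X at n = 0.409.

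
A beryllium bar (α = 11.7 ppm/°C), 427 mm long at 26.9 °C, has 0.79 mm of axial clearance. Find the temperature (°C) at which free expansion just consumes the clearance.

α·L₀·ΔT = 0.79 mm ⇒ ΔT = 0.79 / (11.7×10⁻⁶ × 427.0) = 158.1 K.
T = 26.9 + 158.1 = 185.0 °C.

185 °C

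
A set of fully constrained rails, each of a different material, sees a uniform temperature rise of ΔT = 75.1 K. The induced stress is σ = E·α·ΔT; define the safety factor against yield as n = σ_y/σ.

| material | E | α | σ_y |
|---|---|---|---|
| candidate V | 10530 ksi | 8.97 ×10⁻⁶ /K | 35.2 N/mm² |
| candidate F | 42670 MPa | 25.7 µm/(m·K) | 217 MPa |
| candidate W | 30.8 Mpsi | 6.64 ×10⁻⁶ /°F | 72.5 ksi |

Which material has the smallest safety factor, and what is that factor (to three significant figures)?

candidate V, n = 0.720

Per material, after unit conversion:
  candidate V: E = 72.60, α = 8.97, σ_y = 35.20 → σ = 48.9 MPa, n = 0.720
  candidate F: E = 42.67, α = 25.7, σ_y = 217.0 → σ = 82.4 MPa, n = 2.63
  candidate W: E = 212.4, α = 12.0, σ_y = 499.9 → σ = 191 MPa, n = 2.62
The minimum is candidate V at n = 0.720.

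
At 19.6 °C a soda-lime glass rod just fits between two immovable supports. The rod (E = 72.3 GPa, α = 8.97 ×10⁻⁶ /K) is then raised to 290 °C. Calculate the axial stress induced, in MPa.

175 MPa

ΔT = 270.4 K. Constrained thermal stress σ = E·α·ΔT = 72.30×10³ MPa × 8.97×10⁻⁶ × 270.4 = 175 MPa (compressive).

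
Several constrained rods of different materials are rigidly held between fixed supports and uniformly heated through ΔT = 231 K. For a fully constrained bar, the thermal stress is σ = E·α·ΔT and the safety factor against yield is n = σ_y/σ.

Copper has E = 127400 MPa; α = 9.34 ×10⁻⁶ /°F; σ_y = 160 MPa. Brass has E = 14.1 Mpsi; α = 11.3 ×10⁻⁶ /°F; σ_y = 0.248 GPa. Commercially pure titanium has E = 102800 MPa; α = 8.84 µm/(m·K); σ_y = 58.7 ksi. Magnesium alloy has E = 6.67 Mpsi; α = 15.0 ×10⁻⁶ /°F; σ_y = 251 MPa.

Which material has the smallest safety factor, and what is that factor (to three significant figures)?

Converting E to GPa, α to ×10⁻⁶/K, σ_y to MPa, then σ and n for each:
  copper: E = 127.4, α = 16.8, σ_y = 160.0 → σ = 495 MPa, n = 0.323
  brass: E = 97.22, α = 20.3, σ_y = 248.0 → σ = 457 MPa, n = 0.543
  commercially pure titanium: E = 102.8, α = 8.84, σ_y = 404.7 → σ = 210 MPa, n = 1.93
  magnesium alloy: E = 45.99, α = 27.0, σ_y = 251.0 → σ = 287 MPa, n = 0.875
Copper has the lowest safety factor, n = 0.323.

copper, n = 0.323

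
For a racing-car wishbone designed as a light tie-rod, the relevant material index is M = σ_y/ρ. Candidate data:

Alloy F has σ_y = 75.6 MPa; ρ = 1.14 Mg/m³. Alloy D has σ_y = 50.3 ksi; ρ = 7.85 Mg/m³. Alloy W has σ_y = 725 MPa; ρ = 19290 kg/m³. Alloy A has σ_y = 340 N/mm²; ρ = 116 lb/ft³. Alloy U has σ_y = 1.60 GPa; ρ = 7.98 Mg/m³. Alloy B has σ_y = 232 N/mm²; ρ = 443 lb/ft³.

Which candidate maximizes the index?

Normalizing units and computing the index:
  alloy F: σ_y = 75.60 MPa, ρ = 1140 kg/m³
  alloy D: σ_y = 346.8 MPa, ρ = 7850 kg/m³
  alloy W: σ_y = 725.0 MPa, ρ = 19290 kg/m³
  alloy A: σ_y = 340.0 MPa, ρ = 1858 kg/m³
  alloy U: σ_y = 1600 MPa, ρ = 7980 kg/m³
  alloy B: σ_y = 232.0 MPa, ρ = 7096 kg/m³
  alloy U: M = 201 kN·m/kg
  alloy A: M = 183 kN·m/kg
  alloy F: M = 66.3 kN·m/kg
  alloy D: M = 44.2 kN·m/kg
  alloy W: M = 37.6 kN·m/kg
  alloy B: M = 32.7 kN·m/kg
Highest index: alloy U.

alloy U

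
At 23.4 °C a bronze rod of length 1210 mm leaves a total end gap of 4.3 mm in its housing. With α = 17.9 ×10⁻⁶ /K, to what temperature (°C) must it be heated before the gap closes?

222 °C

α·L₀·ΔT = 4.3 mm ⇒ ΔT = 4.3 / (17.9×10⁻⁶ × 1210.0) = 198.5 K.
T = 23.4 + 198.5 = 221.9 °C.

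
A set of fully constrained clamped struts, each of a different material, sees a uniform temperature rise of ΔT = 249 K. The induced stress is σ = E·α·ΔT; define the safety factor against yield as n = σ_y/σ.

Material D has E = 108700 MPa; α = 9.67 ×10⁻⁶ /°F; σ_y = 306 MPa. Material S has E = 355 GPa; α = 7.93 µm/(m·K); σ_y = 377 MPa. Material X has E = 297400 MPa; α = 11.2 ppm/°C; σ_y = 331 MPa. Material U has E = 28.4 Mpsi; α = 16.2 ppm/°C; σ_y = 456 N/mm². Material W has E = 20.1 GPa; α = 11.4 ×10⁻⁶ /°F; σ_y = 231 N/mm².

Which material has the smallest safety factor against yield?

With everything in SI (GPa, ×10⁻⁶/K, MPa):
  material D: E = 108.7, α = 17.4, σ_y = 306.0 → σ = 471 MPa, n = 0.650
  material S: E = 355.0, α = 7.93, σ_y = 377.0 → σ = 701 MPa, n = 0.538
  material X: E = 297.4, α = 11.2, σ_y = 331.0 → σ = 829 MPa, n = 0.399
  material U: E = 195.8, α = 16.2, σ_y = 456.0 → σ = 790 MPa, n = 0.577
  material W: E = 20.10, α = 20.5, σ_y = 231.0 → σ = 103 MPa, n = 2.25
Material X has the lowest safety factor, n = 0.399.

material X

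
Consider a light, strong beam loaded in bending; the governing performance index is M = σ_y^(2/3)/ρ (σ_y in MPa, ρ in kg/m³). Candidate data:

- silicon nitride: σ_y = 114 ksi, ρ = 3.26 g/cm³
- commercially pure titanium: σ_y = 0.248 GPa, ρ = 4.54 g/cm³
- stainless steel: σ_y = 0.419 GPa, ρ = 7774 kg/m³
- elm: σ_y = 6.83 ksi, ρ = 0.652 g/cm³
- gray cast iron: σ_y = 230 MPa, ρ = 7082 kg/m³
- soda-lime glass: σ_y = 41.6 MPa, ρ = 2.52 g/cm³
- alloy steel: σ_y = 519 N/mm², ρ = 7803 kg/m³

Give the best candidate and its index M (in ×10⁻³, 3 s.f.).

After converting to SI:
  silicon nitride: σ_y = 786.0 MPa, ρ = 3260 kg/m³
  commercially pure titanium: σ_y = 248.0 MPa, ρ = 4540 kg/m³
  stainless steel: σ_y = 419.0 MPa, ρ = 7774 kg/m³
  elm: σ_y = 47.09 MPa, ρ = 652.0 kg/m³
  gray cast iron: σ_y = 230.0 MPa, ρ = 7082 kg/m³
  soda-lime glass: σ_y = 41.60 MPa, ρ = 2520 kg/m³
  alloy steel: σ_y = 519.0 MPa, ρ = 7803 kg/m³
  silicon nitride: M = 26.1×10⁻³
  elm: M = 20.0×10⁻³
  commercially pure titanium: M = 8.69×10⁻³
  alloy steel: M = 8.28×10⁻³
  stainless steel: M = 7.20×10⁻³
  gray cast iron: M = 5.30×10⁻³
  soda-lime glass: M = 4.76×10⁻³
Silicon nitride ranks first.

silicon nitride, M = 26.1×10⁻³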